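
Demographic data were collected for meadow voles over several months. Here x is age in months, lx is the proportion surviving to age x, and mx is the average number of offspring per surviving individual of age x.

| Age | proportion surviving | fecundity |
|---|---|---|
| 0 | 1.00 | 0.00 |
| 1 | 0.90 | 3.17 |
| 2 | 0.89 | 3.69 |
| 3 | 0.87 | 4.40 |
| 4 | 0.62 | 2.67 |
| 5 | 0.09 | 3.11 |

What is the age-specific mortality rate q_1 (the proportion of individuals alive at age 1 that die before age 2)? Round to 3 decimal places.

q_1 = (l_1 − l_2) / l_1 = (0.9 − 0.89) / 0.9
     = 0.01 / 0.9 = 0.011111… → 0.011

0.011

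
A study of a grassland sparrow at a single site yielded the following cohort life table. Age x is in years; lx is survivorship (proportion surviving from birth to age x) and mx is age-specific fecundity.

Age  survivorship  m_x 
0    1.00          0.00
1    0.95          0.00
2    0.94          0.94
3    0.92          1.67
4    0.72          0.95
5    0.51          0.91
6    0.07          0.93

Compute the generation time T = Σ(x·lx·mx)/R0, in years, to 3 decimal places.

lx·mx: 0, 0, 0.8836, 1.5364, 0.684, 0.4641, 0.0651 → R0 = 3.6332
x·lx·mx: 0, 0, 1.7672, 4.6092, 2.736, 2.3205, 0.3906 → Σ = 11.8235
T = 11.8235 / 3.6332 = 3.254294… → 3.254

3.254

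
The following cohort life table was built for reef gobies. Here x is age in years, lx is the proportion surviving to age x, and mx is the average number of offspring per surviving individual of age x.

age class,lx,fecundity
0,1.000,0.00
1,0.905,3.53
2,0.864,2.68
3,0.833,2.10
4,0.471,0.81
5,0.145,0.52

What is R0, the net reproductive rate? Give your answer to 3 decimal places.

7.716

lx·mx by age: 0, 3.19465, 2.31552, 1.7493, 0.38151, 0.0754
R0 = Σ lx·mx = 7.71638 → 7.716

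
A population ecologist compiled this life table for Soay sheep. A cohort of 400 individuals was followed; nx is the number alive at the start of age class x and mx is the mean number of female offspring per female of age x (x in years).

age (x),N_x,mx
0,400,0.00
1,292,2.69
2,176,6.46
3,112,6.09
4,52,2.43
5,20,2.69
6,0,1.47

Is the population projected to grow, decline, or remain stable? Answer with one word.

growing

lx = nx/n0 = nx/400: 1, 0.73, 0.44, 0.28, 0.13, 0.05, 0
R0 = Σ lx·mx = 0 + 1.9637 + 2.8424 + 1.7052 + 0.3159 + 0.1345 + 0 = 6.9617
R0 > 1, so the population is growing.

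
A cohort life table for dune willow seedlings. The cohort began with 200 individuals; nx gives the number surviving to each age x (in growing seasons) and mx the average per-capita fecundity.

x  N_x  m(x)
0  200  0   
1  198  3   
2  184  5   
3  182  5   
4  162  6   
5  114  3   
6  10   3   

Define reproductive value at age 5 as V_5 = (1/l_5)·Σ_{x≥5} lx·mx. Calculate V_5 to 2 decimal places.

3.26

lx = nx/n0 = nx/200: 1, 0.99, 0.92, 0.91, 0.81, 0.57, 0.05
lx·mx for x ≥ 5: 1.71, 0.15 → sum = 1.86
V_5 = 1.86 / l_5 = 1.86 / 0.57 = 3.263158… → 3.26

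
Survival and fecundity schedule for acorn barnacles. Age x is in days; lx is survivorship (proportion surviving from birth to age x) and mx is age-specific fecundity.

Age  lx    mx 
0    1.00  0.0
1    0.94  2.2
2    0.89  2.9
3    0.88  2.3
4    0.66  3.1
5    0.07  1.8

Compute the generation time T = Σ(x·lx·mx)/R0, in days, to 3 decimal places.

lx·mx: 0, 2.068, 2.581, 2.024, 2.046, 0.126 → R0 = 8.845
x·lx·mx: 0, 2.068, 5.162, 6.072, 8.184, 0.63 → Σ = 22.116
T = 22.116 / 8.845 = 2.500396… → 2.500

2.500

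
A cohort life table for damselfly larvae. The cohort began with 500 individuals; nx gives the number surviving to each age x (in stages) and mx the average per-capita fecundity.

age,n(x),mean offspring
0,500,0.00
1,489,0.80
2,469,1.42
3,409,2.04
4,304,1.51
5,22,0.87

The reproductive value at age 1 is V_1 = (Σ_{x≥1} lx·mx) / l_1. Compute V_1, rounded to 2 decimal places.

lx = nx/n0 = nx/500: 1, 0.978, 0.938, 0.818, 0.608, 0.044
lx·mx for x ≥ 1: 0.7824, 1.33196, 1.66872, 0.91808, 0.03828 → sum = 4.73944
V_1 = 4.73944 / l_1 = 4.73944 / 0.978 = 4.846053… → 4.85

4.85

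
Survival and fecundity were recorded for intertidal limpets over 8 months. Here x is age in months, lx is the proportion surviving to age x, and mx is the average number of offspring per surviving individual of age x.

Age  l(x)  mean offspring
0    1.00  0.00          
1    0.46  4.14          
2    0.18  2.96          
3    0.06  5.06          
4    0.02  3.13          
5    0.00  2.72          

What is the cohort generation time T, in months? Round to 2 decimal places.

lx·mx: 0, 1.9044, 0.5328, 0.3036, 0.0626, 0 → R0 = 2.8034
x·lx·mx: 0, 1.9044, 1.0656, 0.9108, 0.2504, 0 → Σ = 4.1312
T = 4.1312 / 2.8034 = 1.473639… → 1.47

1.47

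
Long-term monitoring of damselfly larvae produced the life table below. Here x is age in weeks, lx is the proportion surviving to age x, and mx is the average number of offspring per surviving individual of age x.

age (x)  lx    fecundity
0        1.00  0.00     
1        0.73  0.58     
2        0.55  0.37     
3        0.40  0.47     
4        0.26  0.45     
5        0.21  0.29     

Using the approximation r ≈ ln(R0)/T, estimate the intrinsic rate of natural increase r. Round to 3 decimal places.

-0.003

R0 = Σ lx·mx = 0 + 0.4234 + 0.2035 + 0.188 + 0.117 + 0.0609 = 0.9928
Σ x·lx·mx = 2.1669; T = 2.1669/0.9928 = 2.18261…
r ≈ ln(R0)/T = ln(0.9928)/2.18261… = -0.00331… → -0.003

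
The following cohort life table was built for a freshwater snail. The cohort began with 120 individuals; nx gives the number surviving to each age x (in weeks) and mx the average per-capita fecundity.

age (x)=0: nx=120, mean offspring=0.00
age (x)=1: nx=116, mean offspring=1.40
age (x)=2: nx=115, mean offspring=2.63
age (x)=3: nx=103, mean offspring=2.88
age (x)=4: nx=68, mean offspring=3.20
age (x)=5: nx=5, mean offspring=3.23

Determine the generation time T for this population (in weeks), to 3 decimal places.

2.621

lx = nx/n0 = nx/120: 1, 0.96667…, 0.95833…, 0.85833…, 0.56667…, 0.04167…
lx·mx: 0, 1.353333…, 2.520417…, 2.472…, 1.813333…, 0.134583… → R0 = 8.293667…
x·lx·mx: 0, 1.353333…, 5.040833…, 7.416…, 7.253333…, 0.672917… → Σ = 21.736417…
T = 21.736417… / 8.293667… = 2.620845… → 2.621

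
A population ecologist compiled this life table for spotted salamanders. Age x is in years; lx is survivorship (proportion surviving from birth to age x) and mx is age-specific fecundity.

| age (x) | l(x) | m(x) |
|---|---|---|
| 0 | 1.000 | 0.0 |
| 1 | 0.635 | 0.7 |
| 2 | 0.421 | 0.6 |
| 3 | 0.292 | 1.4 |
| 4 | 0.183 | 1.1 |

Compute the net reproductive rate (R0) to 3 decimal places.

lx·mx by age: 0, 0.4445, 0.2526, 0.4088, 0.2013
R0 = Σ lx·mx = 1.3072 → 1.307

1.307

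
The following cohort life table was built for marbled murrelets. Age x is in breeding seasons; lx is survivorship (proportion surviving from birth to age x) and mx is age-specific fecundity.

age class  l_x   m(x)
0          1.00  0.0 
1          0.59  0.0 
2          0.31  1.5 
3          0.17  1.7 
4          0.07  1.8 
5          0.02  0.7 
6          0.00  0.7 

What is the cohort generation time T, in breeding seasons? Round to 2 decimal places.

2.65

lx·mx: 0, 0, 0.465, 0.289, 0.126, 0.014, 0 → R0 = 0.894
x·lx·mx: 0, 0, 0.93, 0.867, 0.504, 0.07, 0 → Σ = 2.371
T = 2.371 / 0.894 = 2.652125… → 2.65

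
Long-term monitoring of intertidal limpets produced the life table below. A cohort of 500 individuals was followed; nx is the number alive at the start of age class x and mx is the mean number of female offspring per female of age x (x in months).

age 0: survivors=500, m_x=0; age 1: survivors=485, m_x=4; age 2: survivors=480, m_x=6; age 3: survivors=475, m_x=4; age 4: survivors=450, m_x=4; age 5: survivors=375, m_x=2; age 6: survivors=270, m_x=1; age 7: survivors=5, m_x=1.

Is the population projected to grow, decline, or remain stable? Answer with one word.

lx = nx/n0 = nx/500: 1, 0.97, 0.96, 0.95, 0.9, 0.75, 0.54, 0.01
R0 = Σ lx·mx = 0 + 3.88 + 5.76 + 3.8 + 3.6 + 1.5 + 0.54 + 0.01 = 19.09
R0 > 1, so the population is growing.

growing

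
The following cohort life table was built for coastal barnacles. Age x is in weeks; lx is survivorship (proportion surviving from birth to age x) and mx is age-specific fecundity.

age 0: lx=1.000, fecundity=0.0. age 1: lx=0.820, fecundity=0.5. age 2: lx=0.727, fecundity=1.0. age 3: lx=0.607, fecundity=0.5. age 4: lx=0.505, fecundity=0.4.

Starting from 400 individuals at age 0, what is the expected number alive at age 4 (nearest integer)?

Expected survivors = N0 · l_4 = 400 × 0.505 = 202 → 202

202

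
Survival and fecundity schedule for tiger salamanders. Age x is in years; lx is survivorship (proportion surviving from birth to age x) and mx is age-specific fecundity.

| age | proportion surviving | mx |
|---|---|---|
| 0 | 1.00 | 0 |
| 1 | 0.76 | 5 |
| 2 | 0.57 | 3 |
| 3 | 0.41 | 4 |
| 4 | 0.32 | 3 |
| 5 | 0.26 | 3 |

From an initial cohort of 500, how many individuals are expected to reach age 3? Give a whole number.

205

Expected survivors = N0 · l_3 = 500 × 0.41 = 205 → 205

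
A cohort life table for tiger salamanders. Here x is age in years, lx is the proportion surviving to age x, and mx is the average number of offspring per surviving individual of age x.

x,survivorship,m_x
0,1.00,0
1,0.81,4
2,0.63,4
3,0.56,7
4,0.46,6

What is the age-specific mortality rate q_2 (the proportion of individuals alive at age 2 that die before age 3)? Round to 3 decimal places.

0.111

q_2 = (l_2 − l_3) / l_2 = (0.63 − 0.56) / 0.63
     = 0.07 / 0.63 = 0.111111… → 0.111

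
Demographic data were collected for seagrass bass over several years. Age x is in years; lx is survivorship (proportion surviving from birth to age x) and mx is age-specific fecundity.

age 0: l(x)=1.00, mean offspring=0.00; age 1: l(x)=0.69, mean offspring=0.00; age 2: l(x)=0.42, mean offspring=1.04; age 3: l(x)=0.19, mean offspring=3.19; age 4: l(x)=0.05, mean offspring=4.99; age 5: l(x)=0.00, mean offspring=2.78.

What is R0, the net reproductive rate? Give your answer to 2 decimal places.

lx·mx by age: 0, 0, 0.4368, 0.6061, 0.2495, 0
R0 = Σ lx·mx = 1.2924 → 1.29

1.29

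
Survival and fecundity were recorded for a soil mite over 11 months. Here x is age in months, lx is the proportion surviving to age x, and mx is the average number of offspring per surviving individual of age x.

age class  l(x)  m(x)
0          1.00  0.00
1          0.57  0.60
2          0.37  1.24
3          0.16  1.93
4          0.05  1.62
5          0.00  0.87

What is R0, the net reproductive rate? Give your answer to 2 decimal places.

lx·mx by age: 0, 0.342, 0.4588, 0.3088, 0.081, 0
R0 = Σ lx·mx = 1.1906 → 1.19

1.19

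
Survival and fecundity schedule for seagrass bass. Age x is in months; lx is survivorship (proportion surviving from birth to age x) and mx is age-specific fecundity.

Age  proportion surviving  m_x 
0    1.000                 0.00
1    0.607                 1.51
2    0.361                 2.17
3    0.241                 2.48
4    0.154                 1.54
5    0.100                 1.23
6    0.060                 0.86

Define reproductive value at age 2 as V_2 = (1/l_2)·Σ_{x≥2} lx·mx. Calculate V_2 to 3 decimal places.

4.966

lx·mx for x ≥ 2: 0.78337, 0.59768, 0.23716, 0.123, 0.0516 → sum = 1.79281
V_2 = 1.79281 / l_2 = 1.79281 / 0.361 = 4.966233… → 4.966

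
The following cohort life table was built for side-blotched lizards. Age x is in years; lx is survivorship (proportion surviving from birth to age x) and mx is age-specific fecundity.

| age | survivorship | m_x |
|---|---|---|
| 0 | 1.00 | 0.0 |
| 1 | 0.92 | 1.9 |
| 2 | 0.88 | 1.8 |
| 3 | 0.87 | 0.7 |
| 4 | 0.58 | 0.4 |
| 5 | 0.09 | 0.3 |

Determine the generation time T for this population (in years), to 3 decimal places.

lx·mx: 0, 1.748, 1.584, 0.609, 0.232, 0.027 → R0 = 4.2
x·lx·mx: 0, 1.748, 3.168, 1.827, 0.928, 0.135 → Σ = 7.806
T = 7.806 / 4.2 = 1.858571… → 1.859

1.859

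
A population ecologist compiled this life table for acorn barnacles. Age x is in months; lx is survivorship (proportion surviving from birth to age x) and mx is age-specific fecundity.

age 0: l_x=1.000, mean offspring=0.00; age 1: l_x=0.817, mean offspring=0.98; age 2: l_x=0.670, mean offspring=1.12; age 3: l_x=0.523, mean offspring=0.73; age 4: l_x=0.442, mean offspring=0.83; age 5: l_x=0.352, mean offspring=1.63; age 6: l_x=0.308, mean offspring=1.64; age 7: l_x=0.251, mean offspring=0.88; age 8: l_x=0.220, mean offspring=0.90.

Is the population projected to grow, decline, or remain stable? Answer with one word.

growing

R0 = Σ lx·mx = 0 + 0.80066 + 0.7504 + 0.38179 + 0.36686 + 0.57376 + 0.50512 + 0.22088 + 0.198 = 3.79747
R0 > 1, so the population is growing.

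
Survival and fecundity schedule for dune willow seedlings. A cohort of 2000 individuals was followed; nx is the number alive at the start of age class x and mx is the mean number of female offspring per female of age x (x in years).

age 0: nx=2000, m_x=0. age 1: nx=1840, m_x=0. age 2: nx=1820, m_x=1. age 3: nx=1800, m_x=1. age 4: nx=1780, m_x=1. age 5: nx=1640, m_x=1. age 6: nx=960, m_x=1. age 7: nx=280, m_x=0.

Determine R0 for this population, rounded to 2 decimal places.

lx = nx/n0 = nx/2000: 1, 0.92, 0.91, 0.9, 0.89, 0.82, 0.48, 0.14
lx·mx by age: 0, 0, 0.91, 0.9, 0.89, 0.82, 0.48, 0
R0 = Σ lx·mx = 4 → 4.00

4.00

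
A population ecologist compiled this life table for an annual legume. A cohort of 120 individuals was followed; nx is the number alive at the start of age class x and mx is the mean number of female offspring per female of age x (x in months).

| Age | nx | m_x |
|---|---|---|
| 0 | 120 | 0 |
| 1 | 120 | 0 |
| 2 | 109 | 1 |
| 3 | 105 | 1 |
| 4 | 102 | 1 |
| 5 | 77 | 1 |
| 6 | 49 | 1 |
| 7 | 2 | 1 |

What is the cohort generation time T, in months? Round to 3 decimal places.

lx = nx/n0 = nx/120: 1, 1, 0.90833…, 0.875, 0.85, 0.64167…, 0.40833…, 0.01667…
lx·mx: 0, 0, 0.908333…, 0.875, 0.85, 0.641667…, 0.408333…, 0.016667… → R0 = 3.7…
x·lx·mx: 0, 0, 1.816667…, 2.625, 3.4, 3.208333…, 2.45…, 0.116667… → Σ = 13.616667…
T = 13.616667… / 3.7… = 3.68018… → 3.680

3.680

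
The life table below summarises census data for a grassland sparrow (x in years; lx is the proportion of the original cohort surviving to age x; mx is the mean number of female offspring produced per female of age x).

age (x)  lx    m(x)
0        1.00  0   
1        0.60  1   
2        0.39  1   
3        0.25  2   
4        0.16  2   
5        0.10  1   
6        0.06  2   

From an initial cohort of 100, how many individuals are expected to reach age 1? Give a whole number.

Expected survivors = N0 · l_1 = 100 × 0.60 = 60 → 60

60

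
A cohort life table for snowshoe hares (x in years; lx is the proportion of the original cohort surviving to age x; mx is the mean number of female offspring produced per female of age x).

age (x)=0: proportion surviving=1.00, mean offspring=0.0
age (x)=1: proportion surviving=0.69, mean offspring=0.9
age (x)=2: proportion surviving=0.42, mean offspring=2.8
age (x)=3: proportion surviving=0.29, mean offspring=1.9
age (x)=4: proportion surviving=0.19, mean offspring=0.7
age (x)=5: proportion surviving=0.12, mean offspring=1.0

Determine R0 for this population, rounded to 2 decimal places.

lx·mx by age: 0, 0.621, 1.176, 0.551, 0.133, 0.12
R0 = Σ lx·mx = 2.601 → 2.60

2.60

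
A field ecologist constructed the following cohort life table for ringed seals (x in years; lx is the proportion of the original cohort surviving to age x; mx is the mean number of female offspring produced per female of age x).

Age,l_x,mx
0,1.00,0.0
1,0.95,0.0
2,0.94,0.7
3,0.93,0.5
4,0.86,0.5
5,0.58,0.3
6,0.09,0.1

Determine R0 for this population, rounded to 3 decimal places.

1.736

lx·mx by age: 0, 0, 0.658, 0.465, 0.43, 0.174, 0.009
R0 = Σ lx·mx = 1.736 → 1.736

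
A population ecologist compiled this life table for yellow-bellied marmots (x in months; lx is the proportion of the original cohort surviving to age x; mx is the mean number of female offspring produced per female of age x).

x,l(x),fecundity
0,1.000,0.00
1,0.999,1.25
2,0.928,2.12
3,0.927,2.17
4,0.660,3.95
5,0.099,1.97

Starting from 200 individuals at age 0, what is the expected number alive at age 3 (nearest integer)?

185

Expected survivors = N0 · l_3 = 200 × 0.927 = 185.4 → 185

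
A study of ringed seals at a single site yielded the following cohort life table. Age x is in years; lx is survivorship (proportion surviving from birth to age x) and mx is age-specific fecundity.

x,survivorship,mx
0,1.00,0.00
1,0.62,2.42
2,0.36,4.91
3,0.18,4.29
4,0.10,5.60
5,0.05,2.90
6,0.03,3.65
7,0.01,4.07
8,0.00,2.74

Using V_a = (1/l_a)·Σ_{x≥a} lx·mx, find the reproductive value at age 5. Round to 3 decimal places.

5.904

lx·mx for x ≥ 5: 0.145, 0.1095, 0.0407, 0 → sum = 0.2952
V_5 = 0.2952 / l_5 = 0.2952 / 0.05 = 5.904 → 5.904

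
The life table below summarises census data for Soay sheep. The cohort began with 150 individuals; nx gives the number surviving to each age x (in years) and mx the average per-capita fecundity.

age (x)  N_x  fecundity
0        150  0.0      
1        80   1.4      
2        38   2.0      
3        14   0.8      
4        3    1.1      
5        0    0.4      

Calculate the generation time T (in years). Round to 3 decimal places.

1.535

lx = nx/n0 = nx/150: 1, 0.53333…, 0.25333…, 0.09333…, 0.02, 0
lx·mx: 0, 0.746667…, 0.506667…, 0.074667…, 0.022, 0 → R0 = 1.35…
x·lx·mx: 0, 0.746667…, 1.013333…, 0.224…, 0.088, 0 → Σ = 2.072…
T = 2.072… / 1.35… = 1.534815… → 1.535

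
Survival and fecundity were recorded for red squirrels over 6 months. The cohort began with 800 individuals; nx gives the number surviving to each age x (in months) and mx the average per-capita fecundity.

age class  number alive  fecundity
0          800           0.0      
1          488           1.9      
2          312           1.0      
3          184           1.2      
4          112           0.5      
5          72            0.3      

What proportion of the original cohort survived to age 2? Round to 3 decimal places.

0.390

l_2 = n_2/n_0 = 312/800 = 0.39 → 0.390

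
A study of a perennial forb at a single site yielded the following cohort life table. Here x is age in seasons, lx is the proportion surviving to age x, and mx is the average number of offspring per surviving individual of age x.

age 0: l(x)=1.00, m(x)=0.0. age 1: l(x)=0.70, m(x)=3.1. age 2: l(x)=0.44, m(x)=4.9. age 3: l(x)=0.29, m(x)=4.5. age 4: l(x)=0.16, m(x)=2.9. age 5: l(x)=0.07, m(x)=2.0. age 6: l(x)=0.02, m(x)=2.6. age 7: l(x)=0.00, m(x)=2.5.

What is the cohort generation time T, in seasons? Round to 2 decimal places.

2.11

lx·mx: 0, 2.17, 2.156, 1.305, 0.464, 0.14, 0.052, 0 → R0 = 6.287
x·lx·mx: 0, 2.17, 4.312, 3.915, 1.856, 0.7, 0.312, 0 → Σ = 13.265
T = 13.265 / 6.287 = 2.109909… → 2.11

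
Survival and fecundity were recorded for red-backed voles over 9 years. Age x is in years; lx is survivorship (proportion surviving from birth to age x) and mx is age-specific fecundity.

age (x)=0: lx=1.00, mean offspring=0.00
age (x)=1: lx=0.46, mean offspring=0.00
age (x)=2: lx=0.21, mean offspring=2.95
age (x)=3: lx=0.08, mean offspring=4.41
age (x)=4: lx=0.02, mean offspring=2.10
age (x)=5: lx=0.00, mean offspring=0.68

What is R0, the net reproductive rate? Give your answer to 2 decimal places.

1.01

lx·mx by age: 0, 0, 0.6195, 0.3528, 0.042, 0
R0 = Σ lx·mx = 1.0143 → 1.01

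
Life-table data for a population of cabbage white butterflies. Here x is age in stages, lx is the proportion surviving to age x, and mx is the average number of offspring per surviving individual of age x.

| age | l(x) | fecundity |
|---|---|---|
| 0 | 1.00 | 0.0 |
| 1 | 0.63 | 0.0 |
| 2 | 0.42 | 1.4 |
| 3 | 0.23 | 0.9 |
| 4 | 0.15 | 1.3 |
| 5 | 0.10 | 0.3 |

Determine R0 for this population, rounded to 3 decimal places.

lx·mx by age: 0, 0, 0.588, 0.207, 0.195, 0.03
R0 = Σ lx·mx = 1.02 → 1.020

1.020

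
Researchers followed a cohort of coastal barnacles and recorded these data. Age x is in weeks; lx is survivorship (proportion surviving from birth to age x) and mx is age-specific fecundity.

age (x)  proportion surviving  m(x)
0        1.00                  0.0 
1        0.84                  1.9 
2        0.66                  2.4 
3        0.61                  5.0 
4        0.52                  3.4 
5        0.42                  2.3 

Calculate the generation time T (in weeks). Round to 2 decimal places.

lx·mx: 0, 1.596, 1.584, 3.05, 1.768, 0.966 → R0 = 8.964
x·lx·mx: 0, 1.596, 3.168, 9.15, 7.072, 4.83 → Σ = 25.816
T = 25.816 / 8.964 = 2.879964… → 2.88

2.88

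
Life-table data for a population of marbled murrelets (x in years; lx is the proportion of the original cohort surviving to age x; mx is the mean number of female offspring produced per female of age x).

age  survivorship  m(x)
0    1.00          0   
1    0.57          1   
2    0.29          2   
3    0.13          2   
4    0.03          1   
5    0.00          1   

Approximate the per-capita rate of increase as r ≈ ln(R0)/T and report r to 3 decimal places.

R0 = Σ lx·mx = 0 + 0.57 + 0.58 + 0.26 + 0.03 + 0 = 1.44
Σ x·lx·mx = 2.63; T = 2.63/1.44 = 1.82639…
r ≈ ln(R0)/T = ln(1.44)/1.82639… = 0.19965… → 0.200

0.200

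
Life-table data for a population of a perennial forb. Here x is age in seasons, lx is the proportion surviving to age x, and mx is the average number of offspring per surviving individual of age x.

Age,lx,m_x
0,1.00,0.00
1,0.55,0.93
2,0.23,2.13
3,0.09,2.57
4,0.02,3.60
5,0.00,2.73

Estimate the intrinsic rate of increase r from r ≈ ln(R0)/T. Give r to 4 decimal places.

0.1403

R0 = Σ lx·mx = 0 + 0.5115 + 0.4899 + 0.2313 + 0.072 + 0 = 1.3047
Σ x·lx·mx = 2.4732; T = 2.4732/1.3047 = 1.89561…
r ≈ ln(R0)/T = ln(1.3047)/1.89561… = 0.14031… → 0.1403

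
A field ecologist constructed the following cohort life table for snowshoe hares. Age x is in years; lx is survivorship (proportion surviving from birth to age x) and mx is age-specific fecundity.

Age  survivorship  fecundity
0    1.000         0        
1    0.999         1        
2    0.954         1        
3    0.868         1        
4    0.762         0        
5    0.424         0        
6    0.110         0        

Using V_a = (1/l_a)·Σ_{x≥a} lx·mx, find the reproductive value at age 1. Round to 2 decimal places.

lx·mx for x ≥ 1: 0.999, 0.954, 0.868, 0, 0, 0 → sum = 2.821
V_1 = 2.821 / l_1 = 2.821 / 0.999 = 2.823824… → 2.82

2.82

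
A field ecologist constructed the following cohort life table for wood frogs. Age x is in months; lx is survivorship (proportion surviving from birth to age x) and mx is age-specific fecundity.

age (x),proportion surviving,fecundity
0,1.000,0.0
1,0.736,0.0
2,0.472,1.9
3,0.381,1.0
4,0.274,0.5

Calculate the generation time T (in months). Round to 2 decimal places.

lx·mx: 0, 0, 0.8968, 0.381, 0.137 → R0 = 1.4148
x·lx·mx: 0, 0, 1.7936, 1.143, 0.548 → Σ = 3.4846
T = 3.4846 / 1.4148 = 2.462963… → 2.46

2.46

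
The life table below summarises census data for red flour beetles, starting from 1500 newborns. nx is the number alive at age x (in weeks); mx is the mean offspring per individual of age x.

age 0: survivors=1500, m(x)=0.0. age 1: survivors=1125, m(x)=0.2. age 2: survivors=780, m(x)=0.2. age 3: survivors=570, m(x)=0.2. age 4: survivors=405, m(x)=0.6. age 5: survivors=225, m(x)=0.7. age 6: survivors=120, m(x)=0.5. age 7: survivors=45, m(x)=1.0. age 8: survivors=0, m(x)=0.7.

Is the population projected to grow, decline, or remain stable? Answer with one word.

lx = nx/n0 = nx/1500: 1, 0.75, 0.52, 0.38, 0.27, 0.15, 0.08, 0.03, 0
R0 = Σ lx·mx = 0 + 0.15 + 0.104 + 0.076 + 0.162 + 0.105 + 0.04 + 0.03 + 0 = 0.667
R0 < 1, so the population is declining.

declining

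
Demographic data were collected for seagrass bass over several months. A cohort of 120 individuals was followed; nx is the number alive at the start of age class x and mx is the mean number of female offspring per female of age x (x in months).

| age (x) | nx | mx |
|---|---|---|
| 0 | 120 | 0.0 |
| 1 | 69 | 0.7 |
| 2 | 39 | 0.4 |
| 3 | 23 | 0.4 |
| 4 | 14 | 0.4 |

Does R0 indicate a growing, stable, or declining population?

lx = nx/n0 = nx/120: 1, 0.575, 0.325, 0.19167…, 0.11667…
R0 = Σ lx·mx = 0 + 0.4025 + 0.13 + 0.076667… + 0.046667… = 0.655833…
R0 < 1, so the population is declining.

declining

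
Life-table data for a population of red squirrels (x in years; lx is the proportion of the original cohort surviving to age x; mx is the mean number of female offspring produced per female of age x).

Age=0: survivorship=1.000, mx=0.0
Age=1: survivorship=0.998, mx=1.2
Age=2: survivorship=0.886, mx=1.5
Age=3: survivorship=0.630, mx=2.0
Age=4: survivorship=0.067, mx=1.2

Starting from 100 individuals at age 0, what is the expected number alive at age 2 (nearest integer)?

89

Expected survivors = N0 · l_2 = 100 × 0.886 = 88.6 → 89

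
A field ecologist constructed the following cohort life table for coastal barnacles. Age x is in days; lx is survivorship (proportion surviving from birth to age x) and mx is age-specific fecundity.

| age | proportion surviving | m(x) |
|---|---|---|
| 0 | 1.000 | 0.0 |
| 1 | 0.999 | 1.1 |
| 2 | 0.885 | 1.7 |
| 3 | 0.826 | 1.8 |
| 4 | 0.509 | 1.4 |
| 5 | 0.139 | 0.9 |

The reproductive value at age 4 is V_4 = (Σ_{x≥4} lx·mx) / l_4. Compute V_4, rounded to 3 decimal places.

lx·mx for x ≥ 4: 0.7126, 0.1251 → sum = 0.8377
V_4 = 0.8377 / l_4 = 0.8377 / 0.509 = 1.645776… → 1.646

1.646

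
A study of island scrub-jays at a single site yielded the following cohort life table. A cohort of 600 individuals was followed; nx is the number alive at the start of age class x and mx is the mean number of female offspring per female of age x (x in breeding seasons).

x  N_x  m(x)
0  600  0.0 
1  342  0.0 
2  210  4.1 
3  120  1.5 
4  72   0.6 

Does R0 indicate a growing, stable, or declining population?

lx = nx/n0 = nx/600: 1, 0.57, 0.35, 0.2, 0.12
R0 = Σ lx·mx = 0 + 0 + 1.435 + 0.3 + 0.072 = 1.807
R0 > 1, so the population is growing.

growing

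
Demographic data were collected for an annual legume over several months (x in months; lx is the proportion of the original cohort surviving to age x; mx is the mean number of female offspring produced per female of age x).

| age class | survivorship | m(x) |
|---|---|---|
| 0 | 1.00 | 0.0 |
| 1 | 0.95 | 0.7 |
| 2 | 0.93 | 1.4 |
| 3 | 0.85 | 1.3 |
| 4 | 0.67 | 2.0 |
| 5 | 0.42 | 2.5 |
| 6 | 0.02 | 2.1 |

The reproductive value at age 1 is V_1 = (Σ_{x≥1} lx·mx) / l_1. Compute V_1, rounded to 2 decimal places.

5.79

lx·mx for x ≥ 1: 0.665, 1.302, 1.105, 1.34, 1.05, 0.042 → sum = 5.504
V_1 = 5.504 / l_1 = 5.504 / 0.95 = 5.793684… → 5.79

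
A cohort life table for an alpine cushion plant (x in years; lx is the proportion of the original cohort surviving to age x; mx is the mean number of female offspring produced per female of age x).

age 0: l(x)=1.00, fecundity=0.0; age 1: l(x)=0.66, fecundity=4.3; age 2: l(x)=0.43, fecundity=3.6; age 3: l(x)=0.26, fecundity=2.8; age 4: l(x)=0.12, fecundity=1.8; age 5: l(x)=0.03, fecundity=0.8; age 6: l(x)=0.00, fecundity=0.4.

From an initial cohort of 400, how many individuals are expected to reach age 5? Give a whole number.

Expected survivors = N0 · l_5 = 400 × 0.03 = 12 → 12

12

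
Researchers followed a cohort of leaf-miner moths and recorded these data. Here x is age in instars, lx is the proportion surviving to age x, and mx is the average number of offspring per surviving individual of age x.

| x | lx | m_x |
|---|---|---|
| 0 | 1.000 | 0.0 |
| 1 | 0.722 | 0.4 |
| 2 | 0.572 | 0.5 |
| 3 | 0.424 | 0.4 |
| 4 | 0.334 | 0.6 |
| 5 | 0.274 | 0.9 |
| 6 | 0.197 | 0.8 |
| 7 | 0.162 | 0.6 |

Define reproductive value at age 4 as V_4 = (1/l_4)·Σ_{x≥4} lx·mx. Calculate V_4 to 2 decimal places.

lx·mx for x ≥ 4: 0.2004, 0.2466, 0.1576, 0.0972 → sum = 0.7018
V_4 = 0.7018 / l_4 = 0.7018 / 0.334 = 2.101198… → 2.10

2.10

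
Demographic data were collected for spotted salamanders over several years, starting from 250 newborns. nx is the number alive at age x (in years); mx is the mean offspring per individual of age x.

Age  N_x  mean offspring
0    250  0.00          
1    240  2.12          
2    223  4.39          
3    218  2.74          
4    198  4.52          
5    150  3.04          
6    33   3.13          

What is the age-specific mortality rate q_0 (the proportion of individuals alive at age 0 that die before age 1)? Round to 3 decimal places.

0.040

lx = nx/n0 = nx/250: 1, 0.96, 0.892, 0.872, 0.792, 0.6, 0.132
q_0 = (l_0 − l_1) / l_0 = (1 − 0.96) / 1
     = 0.04 / 1 = 0.04 → 0.040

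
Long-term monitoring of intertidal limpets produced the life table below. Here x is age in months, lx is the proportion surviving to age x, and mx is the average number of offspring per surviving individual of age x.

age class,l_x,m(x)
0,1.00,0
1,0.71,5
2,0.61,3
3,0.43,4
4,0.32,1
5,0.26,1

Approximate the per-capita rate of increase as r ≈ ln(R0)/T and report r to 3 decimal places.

R0 = Σ lx·mx = 0 + 3.55 + 1.83 + 1.72 + 0.32 + 0.26 = 7.68
Σ x·lx·mx = 14.95; T = 14.95/7.68 = 1.94661…
r ≈ ln(R0)/T = ln(7.68)/1.94661… = 1.04726… → 1.047

1.047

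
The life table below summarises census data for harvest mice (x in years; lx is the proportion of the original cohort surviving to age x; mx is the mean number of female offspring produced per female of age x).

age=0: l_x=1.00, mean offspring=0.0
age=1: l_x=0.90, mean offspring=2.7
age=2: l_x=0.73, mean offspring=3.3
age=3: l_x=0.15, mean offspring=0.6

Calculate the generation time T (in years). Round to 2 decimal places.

lx·mx: 0, 2.43, 2.409, 0.09 → R0 = 4.929
x·lx·mx: 0, 2.43, 4.818, 0.27 → Σ = 7.518
T = 7.518 / 4.929 = 1.525259… → 1.53

1.53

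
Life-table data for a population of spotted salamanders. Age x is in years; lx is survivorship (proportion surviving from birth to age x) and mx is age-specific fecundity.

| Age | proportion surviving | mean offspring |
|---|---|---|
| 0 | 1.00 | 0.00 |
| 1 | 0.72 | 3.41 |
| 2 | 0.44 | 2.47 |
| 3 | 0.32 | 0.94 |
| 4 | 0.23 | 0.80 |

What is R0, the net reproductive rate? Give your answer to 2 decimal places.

4.03

lx·mx by age: 0, 2.4552, 1.0868, 0.3008, 0.184
R0 = Σ lx·mx = 4.0268 → 4.03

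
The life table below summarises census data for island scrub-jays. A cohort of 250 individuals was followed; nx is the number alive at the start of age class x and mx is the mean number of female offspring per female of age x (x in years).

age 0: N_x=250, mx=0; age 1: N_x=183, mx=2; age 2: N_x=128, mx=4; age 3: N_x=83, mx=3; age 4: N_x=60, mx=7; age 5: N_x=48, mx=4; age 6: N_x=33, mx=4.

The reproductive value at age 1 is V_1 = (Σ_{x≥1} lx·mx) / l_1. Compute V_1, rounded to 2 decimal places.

lx = nx/n0 = nx/250: 1, 0.732, 0.512, 0.332, 0.24, 0.192, 0.132
lx·mx for x ≥ 1: 1.464, 2.048, 0.996, 1.68, 0.768, 0.528 → sum = 7.484
V_1 = 7.484 / l_1 = 7.484 / 0.732 = 10.224044… → 10.22

10.22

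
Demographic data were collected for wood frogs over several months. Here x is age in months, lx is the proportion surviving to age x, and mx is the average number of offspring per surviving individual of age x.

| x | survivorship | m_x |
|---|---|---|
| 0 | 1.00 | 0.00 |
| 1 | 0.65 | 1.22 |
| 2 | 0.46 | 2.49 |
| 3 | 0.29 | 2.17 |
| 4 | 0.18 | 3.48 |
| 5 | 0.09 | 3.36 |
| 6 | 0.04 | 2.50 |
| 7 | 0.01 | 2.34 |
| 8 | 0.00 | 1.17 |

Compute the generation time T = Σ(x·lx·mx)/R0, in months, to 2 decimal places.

lx·mx: 0, 0.793, 1.1454, 0.6293, 0.6264, 0.3024, 0.1, 0.0234, 0 → R0 = 3.6199
x·lx·mx: 0, 0.793, 2.2908, 1.8879, 2.5056, 1.512, 0.6, 0.1638, 0 → Σ = 9.7531
T = 9.7531 / 3.6199 = 2.694301… → 2.69

2.69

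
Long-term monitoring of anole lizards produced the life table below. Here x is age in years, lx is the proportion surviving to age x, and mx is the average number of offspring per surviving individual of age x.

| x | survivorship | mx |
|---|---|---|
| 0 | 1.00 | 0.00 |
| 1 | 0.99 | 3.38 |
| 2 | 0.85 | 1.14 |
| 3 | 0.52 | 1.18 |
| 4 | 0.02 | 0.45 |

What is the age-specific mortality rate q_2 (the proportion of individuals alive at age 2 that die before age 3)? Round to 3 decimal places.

q_2 = (l_2 − l_3) / l_2 = (0.85 − 0.52) / 0.85
     = 0.33 / 0.85 = 0.388235… → 0.388

0.388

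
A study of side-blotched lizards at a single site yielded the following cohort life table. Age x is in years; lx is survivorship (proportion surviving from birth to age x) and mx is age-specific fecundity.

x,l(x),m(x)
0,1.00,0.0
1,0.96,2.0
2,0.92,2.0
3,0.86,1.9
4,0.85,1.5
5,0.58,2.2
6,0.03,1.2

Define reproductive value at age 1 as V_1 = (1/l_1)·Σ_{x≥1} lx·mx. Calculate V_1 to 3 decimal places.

lx·mx for x ≥ 1: 1.92, 1.84, 1.634, 1.275, 1.276, 0.036 → sum = 7.981
V_1 = 7.981 / l_1 = 7.981 / 0.96 = 8.313542… → 8.314

8.314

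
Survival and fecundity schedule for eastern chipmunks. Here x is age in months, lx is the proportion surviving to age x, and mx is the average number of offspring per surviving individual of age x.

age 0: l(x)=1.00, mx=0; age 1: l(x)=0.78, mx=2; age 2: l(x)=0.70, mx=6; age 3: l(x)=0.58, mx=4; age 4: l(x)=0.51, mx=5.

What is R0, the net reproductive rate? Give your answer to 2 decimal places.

lx·mx by age: 0, 1.56, 4.2, 2.32, 2.55
R0 = Σ lx·mx = 10.63 → 10.63

10.63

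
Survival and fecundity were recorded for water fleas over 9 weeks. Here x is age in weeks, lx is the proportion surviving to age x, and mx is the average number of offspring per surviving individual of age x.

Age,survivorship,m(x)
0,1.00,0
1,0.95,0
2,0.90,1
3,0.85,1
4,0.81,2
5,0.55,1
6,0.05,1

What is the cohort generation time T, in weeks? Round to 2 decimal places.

3.50

lx·mx: 0, 0, 0.9, 0.85, 1.62, 0.55, 0.05 → R0 = 3.97
x·lx·mx: 0, 0, 1.8, 2.55, 6.48, 2.75, 0.3 → Σ = 13.88
T = 13.88 / 3.97 = 3.496222… → 3.50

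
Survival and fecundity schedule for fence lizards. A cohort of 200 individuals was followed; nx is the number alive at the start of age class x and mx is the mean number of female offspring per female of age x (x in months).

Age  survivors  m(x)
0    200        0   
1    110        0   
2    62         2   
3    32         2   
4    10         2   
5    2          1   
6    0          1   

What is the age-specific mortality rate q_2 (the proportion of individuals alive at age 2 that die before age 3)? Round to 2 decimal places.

lx = nx/n0 = nx/200: 1, 0.55, 0.31, 0.16, 0.05, 0.01, 0
q_2 = (l_2 − l_3) / l_2 = (0.31 − 0.16) / 0.31
     = 0.15 / 0.31 = 0.483871… → 0.48

0.48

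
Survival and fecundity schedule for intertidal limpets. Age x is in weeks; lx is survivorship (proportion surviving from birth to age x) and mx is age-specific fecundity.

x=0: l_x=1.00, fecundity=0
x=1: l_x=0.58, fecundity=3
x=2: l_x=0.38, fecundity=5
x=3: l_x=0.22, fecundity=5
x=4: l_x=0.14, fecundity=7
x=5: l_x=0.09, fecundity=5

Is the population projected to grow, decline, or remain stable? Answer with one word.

R0 = Σ lx·mx = 0 + 1.74 + 1.9 + 1.1 + 0.98 + 0.45 = 6.17
R0 > 1, so the population is growing.

growing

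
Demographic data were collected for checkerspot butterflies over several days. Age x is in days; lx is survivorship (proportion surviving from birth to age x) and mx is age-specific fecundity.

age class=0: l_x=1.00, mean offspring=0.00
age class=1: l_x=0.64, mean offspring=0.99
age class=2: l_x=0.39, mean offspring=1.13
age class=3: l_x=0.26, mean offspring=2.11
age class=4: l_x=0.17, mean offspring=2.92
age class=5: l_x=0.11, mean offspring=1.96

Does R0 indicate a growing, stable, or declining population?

R0 = Σ lx·mx = 0 + 0.6336 + 0.4407 + 0.5486 + 0.4964 + 0.2156 = 2.3349
R0 > 1, so the population is growing.

growing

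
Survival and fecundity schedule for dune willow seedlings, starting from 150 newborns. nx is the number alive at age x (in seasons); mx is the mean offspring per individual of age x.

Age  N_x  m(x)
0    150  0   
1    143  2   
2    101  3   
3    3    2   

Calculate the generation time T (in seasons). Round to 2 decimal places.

lx = nx/n0 = nx/150: 1, 0.95333…, 0.67333…, 0.02
lx·mx: 0, 1.906667…, 2.02…, 0.04 → R0 = 3.966667…
x·lx·mx: 0, 1.906667…, 4.04…, 0.12 → Σ = 6.066667…
T = 6.066667… / 3.966667… = 1.529412… → 1.53

1.53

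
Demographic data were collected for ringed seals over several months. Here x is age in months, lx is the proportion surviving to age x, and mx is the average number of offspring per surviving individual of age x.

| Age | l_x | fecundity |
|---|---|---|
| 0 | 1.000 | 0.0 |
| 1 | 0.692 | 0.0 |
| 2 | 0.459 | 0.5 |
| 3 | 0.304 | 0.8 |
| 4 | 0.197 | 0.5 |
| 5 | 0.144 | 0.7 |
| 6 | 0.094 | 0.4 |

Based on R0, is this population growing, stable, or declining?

R0 = Σ lx·mx = 0 + 0 + 0.2295 + 0.2432 + 0.0985 + 0.1008 + 0.0376 = 0.7096
R0 < 1, so the population is declining.

declining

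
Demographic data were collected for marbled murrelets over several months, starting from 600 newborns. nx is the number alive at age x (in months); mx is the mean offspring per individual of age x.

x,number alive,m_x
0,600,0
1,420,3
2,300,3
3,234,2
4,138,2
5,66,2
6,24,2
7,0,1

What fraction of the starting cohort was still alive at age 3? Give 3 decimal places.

l_3 = n_3/n_0 = 234/600 = 0.39 → 0.390

0.390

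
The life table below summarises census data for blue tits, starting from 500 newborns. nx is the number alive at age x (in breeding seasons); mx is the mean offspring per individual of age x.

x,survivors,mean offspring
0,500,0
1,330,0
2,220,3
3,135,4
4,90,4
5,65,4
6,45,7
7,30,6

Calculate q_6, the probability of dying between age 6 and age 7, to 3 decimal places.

lx = nx/n0 = nx/500: 1, 0.66, 0.44, 0.27, 0.18, 0.13, 0.09, 0.06
q_6 = (l_6 − l_7) / l_6 = (0.09 − 0.06) / 0.09
     = 0.03 / 0.09 = 0.333333… → 0.333

0.333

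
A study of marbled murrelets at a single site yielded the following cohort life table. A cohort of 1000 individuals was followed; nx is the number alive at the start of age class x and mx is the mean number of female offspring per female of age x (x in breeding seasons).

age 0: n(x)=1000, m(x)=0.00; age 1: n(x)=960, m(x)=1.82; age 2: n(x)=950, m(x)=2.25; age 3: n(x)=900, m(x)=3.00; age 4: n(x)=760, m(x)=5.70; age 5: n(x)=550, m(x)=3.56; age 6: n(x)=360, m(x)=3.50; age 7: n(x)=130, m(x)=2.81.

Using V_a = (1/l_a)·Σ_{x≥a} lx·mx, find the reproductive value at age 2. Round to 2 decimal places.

lx = nx/n0 = nx/1000: 1, 0.96, 0.95, 0.9, 0.76, 0.55, 0.36, 0.13
lx·mx for x ≥ 2: 2.1375, 2.7, 4.332, 1.958, 1.26, 0.3653 → sum = 12.7528
V_2 = 12.7528 / l_2 = 12.7528 / 0.95 = 13.424 → 13.42

13.42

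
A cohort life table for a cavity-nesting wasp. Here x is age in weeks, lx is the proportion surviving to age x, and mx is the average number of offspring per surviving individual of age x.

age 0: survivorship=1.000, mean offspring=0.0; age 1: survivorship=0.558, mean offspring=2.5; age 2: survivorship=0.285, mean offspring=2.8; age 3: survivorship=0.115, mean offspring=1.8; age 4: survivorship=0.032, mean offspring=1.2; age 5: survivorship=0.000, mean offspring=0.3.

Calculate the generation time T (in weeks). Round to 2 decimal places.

lx·mx: 0, 1.395, 0.798, 0.207, 0.0384, 0 → R0 = 2.4384
x·lx·mx: 0, 1.395, 1.596, 0.621, 0.1536, 0 → Σ = 3.7656
T = 3.7656 / 2.4384 = 1.544291… → 1.54

1.54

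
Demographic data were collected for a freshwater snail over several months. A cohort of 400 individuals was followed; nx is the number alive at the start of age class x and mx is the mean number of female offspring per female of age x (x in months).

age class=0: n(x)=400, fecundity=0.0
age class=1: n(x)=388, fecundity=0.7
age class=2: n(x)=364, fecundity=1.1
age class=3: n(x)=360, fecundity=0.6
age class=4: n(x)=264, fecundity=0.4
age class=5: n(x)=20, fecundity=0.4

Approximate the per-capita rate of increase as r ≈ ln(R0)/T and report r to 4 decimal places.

0.4212

lx = nx/n0 = nx/400: 1, 0.97, 0.91, 0.9, 0.66, 0.05
R0 = Σ lx·mx = 0 + 0.679 + 1.001 + 0.54 + 0.264 + 0.02 = 2.504
Σ x·lx·mx = 5.457; T = 5.457/2.504 = 2.17931…
r ≈ ln(R0)/T = ln(2.504)/2.17931… = 0.421183… → 0.4212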